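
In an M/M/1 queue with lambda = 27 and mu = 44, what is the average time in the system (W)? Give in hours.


W = 1/(mu - lambda) = 1/(44 - 27) = 0.0588 hours

0.0588 hours


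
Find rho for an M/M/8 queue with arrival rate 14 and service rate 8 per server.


rho = lambda/(c*mu) = 14/(8*8) = 0.2188

0.2188


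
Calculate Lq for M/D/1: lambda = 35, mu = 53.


M/D/1: Lq = rho^2 / (2*(1-rho)) where rho = 35/53; Lq = 0.64

0.64


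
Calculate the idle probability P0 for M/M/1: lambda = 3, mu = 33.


P0 = 1 - rho = 1 - 3/33 = 0.9091

0.9091


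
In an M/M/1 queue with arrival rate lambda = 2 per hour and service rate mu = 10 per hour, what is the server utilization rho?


rho = lambda/mu = 2/10 = 0.2

0.2


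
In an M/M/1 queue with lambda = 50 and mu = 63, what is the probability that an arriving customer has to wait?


P(wait) = rho = lambda/mu = 50/63 = 0.7937

0.7937


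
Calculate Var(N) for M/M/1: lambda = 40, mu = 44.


rho = 40/44; Var(N) = rho/(1-rho)^2 = 110.0

110.0


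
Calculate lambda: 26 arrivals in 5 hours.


lambda = total arrivals / time = 26 / 5 = 5.2 per hour

5.2 per hour


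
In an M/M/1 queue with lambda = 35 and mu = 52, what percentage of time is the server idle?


Idle fraction = (1 - rho) * 100 = (1 - 35/52) * 100 = 32.7%

32.7%


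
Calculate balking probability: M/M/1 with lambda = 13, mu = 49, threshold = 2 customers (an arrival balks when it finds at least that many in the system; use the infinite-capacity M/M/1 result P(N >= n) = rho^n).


P(N >= 2) = rho^2 = (13/49)^2 = 0.0704

0.0704


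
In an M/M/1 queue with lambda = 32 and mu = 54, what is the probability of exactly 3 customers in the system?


rho = 32/54; P(n) = (1-rho)*rho^n = (1-32/54)*(32/54)^3 = 0.0848

0.0848


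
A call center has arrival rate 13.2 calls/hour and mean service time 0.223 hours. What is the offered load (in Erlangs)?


Offered load a = lambda * E[S] = 13.2 * 0.223 = 2.94 Erlangs

2.94 Erlangs


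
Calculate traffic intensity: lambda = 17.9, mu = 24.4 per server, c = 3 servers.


rho = lambda / (c * mu) = 17.9 / (3 * 24.4) = 0.2445

0.2445


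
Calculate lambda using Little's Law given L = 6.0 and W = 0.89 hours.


lambda = L / W = 6.0 / 0.89 = 6.74 per hour

6.74 per hour


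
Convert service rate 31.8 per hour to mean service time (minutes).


Mean service time = 60/mu = 60/31.8 = 1.89 minutes

1.89 minutes


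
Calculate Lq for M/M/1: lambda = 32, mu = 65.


rho = 32/65; Lq = rho^2/(1-rho) = 0.48

0.48


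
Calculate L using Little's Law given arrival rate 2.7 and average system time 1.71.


L = lambda * W = 2.7 * 1.71 = 4.62

4.62


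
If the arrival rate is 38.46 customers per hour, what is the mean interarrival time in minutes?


Mean interarrival time = 60/lambda = 60/38.46 = 1.56 minutes

1.56 minutes


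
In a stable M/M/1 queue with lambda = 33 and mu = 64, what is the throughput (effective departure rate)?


For a stable queue (lambda < mu), throughput = lambda = 33 per hour

33 per hour


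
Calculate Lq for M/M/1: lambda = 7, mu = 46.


rho = 7/46; Lq = rho^2/(1-rho) = 0.03

0.03


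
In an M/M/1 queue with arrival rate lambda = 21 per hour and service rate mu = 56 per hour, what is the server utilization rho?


rho = lambda/mu = 21/56 = 0.375

0.375


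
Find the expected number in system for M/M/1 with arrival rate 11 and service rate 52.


rho = 11/52; L = rho/(1-rho) = 0.27

0.27


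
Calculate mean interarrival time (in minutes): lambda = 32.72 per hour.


Mean interarrival time = 60/lambda = 60/32.72 = 1.83 minutes

1.83 minutes


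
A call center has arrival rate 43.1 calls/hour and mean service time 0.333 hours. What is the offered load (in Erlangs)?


Offered load a = lambda * E[S] = 43.1 * 0.333 = 14.35 Erlangs

14.35 Erlangs


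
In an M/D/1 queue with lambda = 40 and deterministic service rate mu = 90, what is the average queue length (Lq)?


M/D/1: Lq = rho^2 / (2*(1-rho)) where rho = 40/90; Lq = 0.18

0.18


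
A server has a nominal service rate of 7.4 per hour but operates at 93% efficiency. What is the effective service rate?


Effective rate = mu * efficiency = 7.4 * 0.93 = 6.88 per hour

6.88 per hour


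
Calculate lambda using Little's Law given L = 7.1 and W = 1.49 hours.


lambda = L / W = 7.1 / 1.49 = 4.77 per hour

4.77 per hour


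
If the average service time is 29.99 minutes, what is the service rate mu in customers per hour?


mu = 60 / avg_service_time = 60 / 29.99 = 2.0 per hour

2.0 per hour


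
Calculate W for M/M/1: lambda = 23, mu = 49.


W = 1/(mu - lambda) = 1/(49 - 23) = 0.0385 hours

0.0385 hours


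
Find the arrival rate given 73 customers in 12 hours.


lambda = total arrivals / time = 73 / 12 = 6.08 per hour

6.08 per hour


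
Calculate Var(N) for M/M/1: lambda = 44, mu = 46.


rho = 44/46; Var(N) = rho/(1-rho)^2 = 506.0

506.0


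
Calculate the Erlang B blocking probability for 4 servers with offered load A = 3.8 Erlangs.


B(N,A) = (A^N/N!) / sum(A^k/k!, k=0..N) with N=4, A=3.8 = 0.291

0.291


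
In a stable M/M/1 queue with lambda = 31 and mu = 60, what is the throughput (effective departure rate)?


For a stable queue (lambda < mu), throughput = lambda = 31 per hour

31 per hour


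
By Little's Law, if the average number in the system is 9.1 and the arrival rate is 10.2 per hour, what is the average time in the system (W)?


W = L / lambda = 9.1 / 10.2 = 0.8922 hours

0.8922 hours


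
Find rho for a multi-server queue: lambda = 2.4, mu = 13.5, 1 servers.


rho = lambda / (c * mu) = 2.4 / (1 * 13.5) = 0.1778

0.1778


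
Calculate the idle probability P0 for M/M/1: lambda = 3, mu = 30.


P0 = 1 - rho = 1 - 3/30 = 0.9

0.9


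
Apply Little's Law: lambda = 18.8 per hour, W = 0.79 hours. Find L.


L = lambda * W = 18.8 * 0.79 = 14.85

14.85


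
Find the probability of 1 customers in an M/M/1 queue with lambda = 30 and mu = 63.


rho = 30/63; P(n) = (1-rho)*rho^n = (1-30/63)*(30/63)^1 = 0.2494

0.2494


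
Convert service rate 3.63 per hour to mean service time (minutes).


Mean service time = 60/mu = 60/3.63 = 16.53 minutes

16.53 minutes


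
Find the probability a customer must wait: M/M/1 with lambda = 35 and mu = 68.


P(wait) = rho = lambda/mu = 35/68 = 0.5147

0.5147


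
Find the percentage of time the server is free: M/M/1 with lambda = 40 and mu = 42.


Idle fraction = (1 - rho) * 100 = (1 - 40/42) * 100 = 4.8%

4.8%


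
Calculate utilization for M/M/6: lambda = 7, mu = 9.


rho = lambda/(c*mu) = 7/(6*9) = 0.1296

0.1296


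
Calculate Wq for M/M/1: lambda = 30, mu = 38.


rho = 30/38; Wq = rho/(mu - lambda) = 0.0987 hours

0.0987 hours


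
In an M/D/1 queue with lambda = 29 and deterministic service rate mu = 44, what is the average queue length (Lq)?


M/D/1: Lq = rho^2 / (2*(1-rho)) where rho = 29/44; Lq = 0.64

0.64


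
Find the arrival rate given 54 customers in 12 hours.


lambda = total arrivals / time = 54 / 12 = 4.5 per hour

4.5 per hour


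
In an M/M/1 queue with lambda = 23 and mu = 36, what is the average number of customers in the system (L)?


rho = 23/36; L = rho/(1-rho) = 1.77

1.77


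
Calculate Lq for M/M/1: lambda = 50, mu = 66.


rho = 50/66; Lq = rho^2/(1-rho) = 2.37

2.37


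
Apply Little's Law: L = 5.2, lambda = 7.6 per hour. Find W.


W = L / lambda = 5.2 / 7.6 = 0.6842 hours

0.6842 hours


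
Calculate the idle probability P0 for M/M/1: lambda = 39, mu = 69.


P0 = 1 - rho = 1 - 39/69 = 0.4348

0.4348


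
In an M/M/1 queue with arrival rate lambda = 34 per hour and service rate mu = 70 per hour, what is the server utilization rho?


rho = lambda/mu = 34/70 = 0.4857

0.4857


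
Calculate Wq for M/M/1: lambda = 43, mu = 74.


rho = 43/74; Wq = rho/(mu - lambda) = 0.0187 hours

0.0187 hours


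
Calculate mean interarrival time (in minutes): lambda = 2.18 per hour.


Mean interarrival time = 60/lambda = 60/2.18 = 27.52 minutes

27.52 minutes


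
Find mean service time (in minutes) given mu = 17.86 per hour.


Mean service time = 60/mu = 60/17.86 = 3.36 minutes

3.36 minutes


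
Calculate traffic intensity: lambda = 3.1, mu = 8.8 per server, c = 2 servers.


rho = lambda / (c * mu) = 3.1 / (2 * 8.8) = 0.1761

0.1761


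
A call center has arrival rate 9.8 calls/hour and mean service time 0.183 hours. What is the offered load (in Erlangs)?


Offered load a = lambda * E[S] = 9.8 * 0.183 = 1.79 Erlangs

1.79 Erlangs


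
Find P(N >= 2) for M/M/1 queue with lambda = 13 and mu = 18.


P(N >= 2) = rho^2 = (13/18)^2 = 0.5216

0.5216


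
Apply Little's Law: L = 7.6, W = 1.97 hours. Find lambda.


lambda = L / W = 7.6 / 1.97 = 3.86 per hour

3.86 per hour


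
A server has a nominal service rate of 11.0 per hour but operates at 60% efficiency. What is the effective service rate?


Effective rate = mu * efficiency = 11.0 * 0.6 = 6.6 per hour

6.6 per hour


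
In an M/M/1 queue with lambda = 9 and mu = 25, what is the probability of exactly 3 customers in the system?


rho = 9/25; P(n) = (1-rho)*rho^n = (1-9/25)*(9/25)^3 = 0.0299

0.0299


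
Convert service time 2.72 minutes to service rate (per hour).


mu = 60 / avg_service_time = 60 / 2.72 = 22.06 per hour

22.06 per hour


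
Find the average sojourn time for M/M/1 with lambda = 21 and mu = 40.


W = 1/(mu - lambda) = 1/(40 - 21) = 0.0526 hours

0.0526 hours


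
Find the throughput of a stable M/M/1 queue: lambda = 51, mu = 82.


For a stable queue (lambda < mu), throughput = lambda = 51 per hour

51 per hour


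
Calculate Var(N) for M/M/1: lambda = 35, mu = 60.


rho = 35/60; Var(N) = rho/(1-rho)^2 = 3.36

3.36


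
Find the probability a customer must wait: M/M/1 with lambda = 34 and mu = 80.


P(wait) = rho = lambda/mu = 34/80 = 0.425

0.425


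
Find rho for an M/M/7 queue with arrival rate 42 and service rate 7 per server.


rho = lambda/(c*mu) = 42/(7*7) = 0.8571

0.8571


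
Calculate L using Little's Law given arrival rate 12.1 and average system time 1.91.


L = lambda * W = 12.1 * 1.91 = 23.11

23.11


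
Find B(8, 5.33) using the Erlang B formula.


B(N,A) = (A^N/N!) / sum(A^k/k!, k=0..N) with N=8, A=5.33 = 0.0862

0.0862


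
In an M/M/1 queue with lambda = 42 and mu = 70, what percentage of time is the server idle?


Idle fraction = (1 - rho) * 100 = (1 - 42/70) * 100 = 40.0%

40.0%


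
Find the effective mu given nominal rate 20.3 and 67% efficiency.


Effective rate = mu * efficiency = 20.3 * 0.67 = 13.6 per hour

13.6 per hour


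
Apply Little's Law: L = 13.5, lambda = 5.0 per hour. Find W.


W = L / lambda = 13.5 / 5.0 = 2.7 hours

2.7 hours


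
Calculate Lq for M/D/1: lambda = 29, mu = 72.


M/D/1: Lq = rho^2 / (2*(1-rho)) where rho = 29/72; Lq = 0.14

0.14


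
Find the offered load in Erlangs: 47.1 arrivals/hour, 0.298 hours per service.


Offered load a = lambda * E[S] = 47.1 * 0.298 = 14.04 Erlangs

14.04 Erlangs


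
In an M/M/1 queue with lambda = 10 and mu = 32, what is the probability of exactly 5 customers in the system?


rho = 10/32; P(n) = (1-rho)*rho^n = (1-10/32)*(10/32)^5 = 0.002

0.002


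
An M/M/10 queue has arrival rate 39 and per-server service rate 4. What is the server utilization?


rho = lambda/(c*mu) = 39/(10*4) = 0.975

0.975


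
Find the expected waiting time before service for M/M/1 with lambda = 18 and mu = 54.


rho = 18/54; Wq = rho/(mu - lambda) = 0.0093 hours

0.0093 hours


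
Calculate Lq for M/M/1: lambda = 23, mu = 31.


rho = 23/31; Lq = rho^2/(1-rho) = 2.13

2.13


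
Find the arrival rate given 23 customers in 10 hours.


lambda = total arrivals / time = 23 / 10 = 2.3 per hour

2.3 per hour


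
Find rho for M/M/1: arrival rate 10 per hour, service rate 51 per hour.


rho = lambda/mu = 10/51 = 0.1961

0.1961


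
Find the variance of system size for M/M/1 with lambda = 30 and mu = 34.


rho = 30/34; Var(N) = rho/(1-rho)^2 = 63.75

63.75


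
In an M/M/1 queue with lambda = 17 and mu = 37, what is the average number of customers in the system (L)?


rho = 17/37; L = rho/(1-rho) = 0.85

0.85


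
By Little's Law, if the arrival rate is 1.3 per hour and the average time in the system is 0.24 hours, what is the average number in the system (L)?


L = lambda * W = 1.3 * 0.24 = 0.31

0.31


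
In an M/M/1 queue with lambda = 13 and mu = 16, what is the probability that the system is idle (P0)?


P0 = 1 - rho = 1 - 13/16 = 0.1875

0.1875


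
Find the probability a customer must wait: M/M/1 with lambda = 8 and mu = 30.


P(wait) = rho = lambda/mu = 8/30 = 0.2667

0.2667


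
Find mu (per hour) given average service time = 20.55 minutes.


mu = 60 / avg_service_time = 60 / 20.55 = 2.92 per hour

2.92 per hour


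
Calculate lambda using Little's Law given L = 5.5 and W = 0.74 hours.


lambda = L / W = 5.5 / 0.74 = 7.43 per hour

7.43 per hour


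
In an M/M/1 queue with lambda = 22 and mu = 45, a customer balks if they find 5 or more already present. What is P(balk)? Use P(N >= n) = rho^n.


P(N >= 5) = rho^5 = (22/45)^5 = 0.0279

0.0279


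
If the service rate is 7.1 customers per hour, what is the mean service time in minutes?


Mean service time = 60/mu = 60/7.1 = 8.45 minutes

8.45 minutes


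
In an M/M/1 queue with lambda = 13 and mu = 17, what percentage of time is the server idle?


Idle fraction = (1 - rho) * 100 = (1 - 13/17) * 100 = 23.5%

23.5%


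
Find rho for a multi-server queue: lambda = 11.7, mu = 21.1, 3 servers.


rho = lambda / (c * mu) = 11.7 / (3 * 21.1) = 0.1848

0.1848


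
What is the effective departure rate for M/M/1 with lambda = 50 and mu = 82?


For a stable queue (lambda < mu), throughput = lambda = 50 per hour

50 per hour


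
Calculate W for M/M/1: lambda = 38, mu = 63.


W = 1/(mu - lambda) = 1/(63 - 38) = 0.04 hours

0.04 hours


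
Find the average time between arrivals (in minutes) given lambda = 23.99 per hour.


Mean interarrival time = 60/lambda = 60/23.99 = 2.5 minutes

2.5 minutes


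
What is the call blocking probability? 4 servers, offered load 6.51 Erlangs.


B(N,A) = (A^N/N!) / sum(A^k/k!, k=0..N) with N=4, A=6.51 = 0.5005

0.5005


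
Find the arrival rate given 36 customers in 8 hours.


lambda = total arrivals / time = 36 / 8 = 4.5 per hour

4.5 per hour


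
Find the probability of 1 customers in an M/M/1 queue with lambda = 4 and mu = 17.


rho = 4/17; P(n) = (1-rho)*rho^n = (1-4/17)*(4/17)^1 = 0.1799

0.1799


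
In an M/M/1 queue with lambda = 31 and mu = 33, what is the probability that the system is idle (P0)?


P0 = 1 - rho = 1 - 31/33 = 0.0606

0.0606


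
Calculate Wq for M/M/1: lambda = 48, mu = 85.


rho = 48/85; Wq = rho/(mu - lambda) = 0.0153 hours

0.0153 hours


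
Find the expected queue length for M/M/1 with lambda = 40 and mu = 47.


rho = 40/47; Lq = rho^2/(1-rho) = 4.86

4.86


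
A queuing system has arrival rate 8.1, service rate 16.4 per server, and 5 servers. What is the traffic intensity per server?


rho = lambda / (c * mu) = 8.1 / (5 * 16.4) = 0.0988

0.0988


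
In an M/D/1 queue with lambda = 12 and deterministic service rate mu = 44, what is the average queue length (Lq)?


M/D/1: Lq = rho^2 / (2*(1-rho)) where rho = 12/44; Lq = 0.05

0.05


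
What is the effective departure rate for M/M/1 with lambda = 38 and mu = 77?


For a stable queue (lambda < mu), throughput = lambda = 38 per hour

38 per hour


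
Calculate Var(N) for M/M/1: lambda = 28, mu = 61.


rho = 28/61; Var(N) = rho/(1-rho)^2 = 1.57

1.57


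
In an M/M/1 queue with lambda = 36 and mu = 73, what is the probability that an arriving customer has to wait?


P(wait) = rho = lambda/mu = 36/73 = 0.4932

0.4932


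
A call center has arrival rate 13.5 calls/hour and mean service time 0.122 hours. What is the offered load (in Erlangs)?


Offered load a = lambda * E[S] = 13.5 * 0.122 = 1.65 Erlangs

1.65 Erlangs


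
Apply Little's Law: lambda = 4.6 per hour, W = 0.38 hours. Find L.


L = lambda * W = 4.6 * 0.38 = 1.75

1.75


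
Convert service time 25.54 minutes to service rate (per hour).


mu = 60 / avg_service_time = 60 / 25.54 = 2.35 per hour

2.35 per hour


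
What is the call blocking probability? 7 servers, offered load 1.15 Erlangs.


B(N,A) = (A^N/N!) / sum(A^k/k!, k=0..N) with N=7, A=1.15 = 0.0002

0.0002


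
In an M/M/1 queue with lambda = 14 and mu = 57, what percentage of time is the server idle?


Idle fraction = (1 - rho) * 100 = (1 - 14/57) * 100 = 75.4%

75.4%


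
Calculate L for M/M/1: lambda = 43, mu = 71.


rho = 43/71; L = rho/(1-rho) = 1.54

1.54


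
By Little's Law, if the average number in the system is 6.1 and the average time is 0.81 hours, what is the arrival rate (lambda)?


lambda = L / W = 6.1 / 0.81 = 7.53 per hour

7.53 per hour


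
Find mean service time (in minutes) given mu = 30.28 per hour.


Mean service time = 60/mu = 60/30.28 = 1.98 minutes

1.98 minutes


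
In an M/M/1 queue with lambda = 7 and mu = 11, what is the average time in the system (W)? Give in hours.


W = 1/(mu - lambda) = 1/(11 - 7) = 0.25 hours

0.25 hours


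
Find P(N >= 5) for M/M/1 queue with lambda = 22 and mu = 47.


P(N >= 5) = rho^5 = (22/47)^5 = 0.0225

0.0225


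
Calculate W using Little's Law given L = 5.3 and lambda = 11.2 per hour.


W = L / lambda = 5.3 / 11.2 = 0.4732 hours

0.4732 hours


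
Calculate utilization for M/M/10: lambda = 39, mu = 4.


rho = lambda/(c*mu) = 39/(10*4) = 0.975

0.975


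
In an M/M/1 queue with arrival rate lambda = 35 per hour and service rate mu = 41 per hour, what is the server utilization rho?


rho = lambda/mu = 35/41 = 0.8537

0.8537


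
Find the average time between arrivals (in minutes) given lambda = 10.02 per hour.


Mean interarrival time = 60/lambda = 60/10.02 = 5.99 minutes

5.99 minutes


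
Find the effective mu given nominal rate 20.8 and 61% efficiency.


Effective rate = mu * efficiency = 20.8 * 0.61 = 12.69 per hour

12.69 per hour


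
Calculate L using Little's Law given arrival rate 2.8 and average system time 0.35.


L = lambda * W = 2.8 * 0.35 = 0.98

0.98


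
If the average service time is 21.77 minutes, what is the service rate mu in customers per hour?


mu = 60 / avg_service_time = 60 / 21.77 = 2.76 per hour

2.76 per hour


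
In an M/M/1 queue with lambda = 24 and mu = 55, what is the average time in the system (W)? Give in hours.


W = 1/(mu - lambda) = 1/(55 - 24) = 0.0323 hours

0.0323 hours


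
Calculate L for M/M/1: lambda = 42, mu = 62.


rho = 42/62; L = rho/(1-rho) = 2.1

2.1


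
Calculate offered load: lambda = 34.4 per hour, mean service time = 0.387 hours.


Offered load a = lambda * E[S] = 34.4 * 0.387 = 13.31 Erlangs

13.31 Erlangs


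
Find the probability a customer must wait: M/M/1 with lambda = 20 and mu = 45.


P(wait) = rho = lambda/mu = 20/45 = 0.4444

0.4444


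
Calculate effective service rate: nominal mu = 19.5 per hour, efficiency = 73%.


Effective rate = mu * efficiency = 19.5 * 0.73 = 14.24 per hour

14.24 per hour


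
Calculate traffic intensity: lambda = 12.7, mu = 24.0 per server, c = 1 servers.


rho = lambda / (c * mu) = 12.7 / (1 * 24.0) = 0.5292

0.5292


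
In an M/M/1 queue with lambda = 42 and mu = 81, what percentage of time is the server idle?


Idle fraction = (1 - rho) * 100 = (1 - 42/81) * 100 = 48.1%

48.1%


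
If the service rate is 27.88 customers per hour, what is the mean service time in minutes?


Mean service time = 60/mu = 60/27.88 = 2.15 minutes

2.15 minutes


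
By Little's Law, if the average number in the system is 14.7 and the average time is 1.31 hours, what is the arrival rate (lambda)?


lambda = L / W = 14.7 / 1.31 = 11.22 per hour

11.22 per hour


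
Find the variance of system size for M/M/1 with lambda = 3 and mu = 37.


rho = 3/37; Var(N) = rho/(1-rho)^2 = 0.1

0.1


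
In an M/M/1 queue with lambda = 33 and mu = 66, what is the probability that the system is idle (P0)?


P0 = 1 - rho = 1 - 33/66 = 0.5

0.5


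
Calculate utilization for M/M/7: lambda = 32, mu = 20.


rho = lambda/(c*mu) = 32/(7*20) = 0.2286

0.2286


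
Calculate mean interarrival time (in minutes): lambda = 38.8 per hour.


Mean interarrival time = 60/lambda = 60/38.8 = 1.55 minutes

1.55 minutes


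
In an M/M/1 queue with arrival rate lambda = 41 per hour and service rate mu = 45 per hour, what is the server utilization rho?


rho = lambda/mu = 41/45 = 0.9111

0.9111


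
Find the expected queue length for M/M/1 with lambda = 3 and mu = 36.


rho = 3/36; Lq = rho^2/(1-rho) = 0.01

0.01


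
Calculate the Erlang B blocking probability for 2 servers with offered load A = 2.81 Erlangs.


B(N,A) = (A^N/N!) / sum(A^k/k!, k=0..N) with N=2, A=2.81 = 0.5089

0.5089


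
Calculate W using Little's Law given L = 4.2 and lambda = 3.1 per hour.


W = L / lambda = 4.2 / 3.1 = 1.3548 hours

1.3548 hours


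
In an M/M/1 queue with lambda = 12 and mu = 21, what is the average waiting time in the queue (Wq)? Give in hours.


rho = 12/21; Wq = rho/(mu - lambda) = 0.0635 hours

0.0635 hours


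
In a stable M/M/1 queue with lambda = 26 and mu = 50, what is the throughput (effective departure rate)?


For a stable queue (lambda < mu), throughput = lambda = 26 per hour

26 per hour


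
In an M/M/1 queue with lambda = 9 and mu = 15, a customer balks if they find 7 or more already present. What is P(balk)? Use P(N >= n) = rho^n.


P(N >= 7) = rho^7 = (9/15)^7 = 0.028

0.028


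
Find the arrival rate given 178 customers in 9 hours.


lambda = total arrivals / time = 178 / 9 = 19.78 per hour

19.78 per hour


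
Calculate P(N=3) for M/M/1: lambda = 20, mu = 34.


rho = 20/34; P(n) = (1-rho)*rho^n = (1-20/34)*(20/34)^3 = 0.0838

0.0838


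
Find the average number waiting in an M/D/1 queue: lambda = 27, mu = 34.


M/D/1: Lq = rho^2 / (2*(1-rho)) where rho = 27/34; Lq = 1.53

1.53


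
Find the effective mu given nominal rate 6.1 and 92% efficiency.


Effective rate = mu * efficiency = 6.1 * 0.92 = 5.61 per hour

5.61 per hour


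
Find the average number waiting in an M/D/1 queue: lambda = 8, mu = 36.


M/D/1: Lq = rho^2 / (2*(1-rho)) where rho = 8/36; Lq = 0.03

0.03


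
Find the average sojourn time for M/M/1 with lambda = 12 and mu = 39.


W = 1/(mu - lambda) = 1/(39 - 12) = 0.037 hours

0.037 hours


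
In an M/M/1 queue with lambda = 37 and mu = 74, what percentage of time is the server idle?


Idle fraction = (1 - rho) * 100 = (1 - 37/74) * 100 = 50.0%

50.0%


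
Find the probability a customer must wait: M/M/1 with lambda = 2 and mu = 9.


P(wait) = rho = lambda/mu = 2/9 = 0.2222

0.2222


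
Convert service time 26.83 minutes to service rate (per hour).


mu = 60 / avg_service_time = 60 / 26.83 = 2.24 per hour

2.24 per hour


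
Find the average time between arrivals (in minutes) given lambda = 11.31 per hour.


Mean interarrival time = 60/lambda = 60/11.31 = 5.31 minutes

5.31 minutes


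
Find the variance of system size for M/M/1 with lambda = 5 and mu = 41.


rho = 5/41; Var(N) = rho/(1-rho)^2 = 0.16

0.16


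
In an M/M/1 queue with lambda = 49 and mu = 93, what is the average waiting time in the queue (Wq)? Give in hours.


rho = 49/93; Wq = rho/(mu - lambda) = 0.012 hours

0.012 hours


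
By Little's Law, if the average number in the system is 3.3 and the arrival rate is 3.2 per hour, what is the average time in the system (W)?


W = L / lambda = 3.3 / 3.2 = 1.0313 hours

1.0313 hours


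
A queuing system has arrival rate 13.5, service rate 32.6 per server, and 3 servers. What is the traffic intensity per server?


rho = lambda / (c * mu) = 13.5 / (3 * 32.6) = 0.138

0.138


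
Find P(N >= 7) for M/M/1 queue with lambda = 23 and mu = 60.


P(N >= 7) = rho^7 = (23/60)^7 = 0.0012

0.0012


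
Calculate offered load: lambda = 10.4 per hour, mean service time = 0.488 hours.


Offered load a = lambda * E[S] = 10.4 * 0.488 = 5.08 Erlangs

5.08 Erlangs


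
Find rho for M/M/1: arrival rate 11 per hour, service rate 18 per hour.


rho = lambda/mu = 11/18 = 0.6111

0.6111


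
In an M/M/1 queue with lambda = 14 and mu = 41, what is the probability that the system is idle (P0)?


P0 = 1 - rho = 1 - 14/41 = 0.6585

0.6585


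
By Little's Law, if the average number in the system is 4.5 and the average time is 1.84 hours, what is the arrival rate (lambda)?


lambda = L / W = 4.5 / 1.84 = 2.45 per hour

2.45 per hour


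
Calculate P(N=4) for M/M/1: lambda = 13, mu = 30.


rho = 13/30; P(n) = (1-rho)*rho^n = (1-13/30)*(13/30)^4 = 0.02

0.02


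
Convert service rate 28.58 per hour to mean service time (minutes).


Mean service time = 60/mu = 60/28.58 = 2.1 minutes

2.1 minutes


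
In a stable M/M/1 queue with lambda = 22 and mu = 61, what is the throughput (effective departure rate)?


For a stable queue (lambda < mu), throughput = lambda = 22 per hour

22 per hour


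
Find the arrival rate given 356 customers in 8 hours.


lambda = total arrivals / time = 356 / 8 = 44.5 per hour

44.5 per hour


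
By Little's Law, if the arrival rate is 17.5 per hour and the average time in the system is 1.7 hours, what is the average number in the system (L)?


L = lambda * W = 17.5 * 1.7 = 29.75

29.75


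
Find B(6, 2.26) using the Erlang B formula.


B(N,A) = (A^N/N!) / sum(A^k/k!, k=0..N) with N=6, A=2.26 = 0.0195

0.0195


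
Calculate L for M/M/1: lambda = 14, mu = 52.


rho = 14/52; L = rho/(1-rho) = 0.37

0.37


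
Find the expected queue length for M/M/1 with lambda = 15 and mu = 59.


rho = 15/59; Lq = rho^2/(1-rho) = 0.09

0.09


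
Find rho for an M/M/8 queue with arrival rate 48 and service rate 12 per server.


rho = lambda/(c*mu) = 48/(8*12) = 0.5

0.5


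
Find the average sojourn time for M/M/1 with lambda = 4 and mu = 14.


W = 1/(mu - lambda) = 1/(14 - 4) = 0.1 hours

0.1 hours


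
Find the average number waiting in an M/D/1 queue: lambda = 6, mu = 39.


M/D/1: Lq = rho^2 / (2*(1-rho)) where rho = 6/39; Lq = 0.01

0.01


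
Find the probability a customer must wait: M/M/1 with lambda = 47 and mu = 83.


P(wait) = rho = lambda/mu = 47/83 = 0.5663

0.5663


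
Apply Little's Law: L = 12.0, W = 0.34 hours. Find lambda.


lambda = L / W = 12.0 / 0.34 = 35.29 per hour

35.29 per hour


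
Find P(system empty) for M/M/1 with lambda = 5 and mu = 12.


P0 = 1 - rho = 1 - 5/12 = 0.5833

0.5833


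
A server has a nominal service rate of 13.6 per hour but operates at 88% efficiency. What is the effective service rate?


Effective rate = mu * efficiency = 13.6 * 0.88 = 11.97 per hour

11.97 per hour


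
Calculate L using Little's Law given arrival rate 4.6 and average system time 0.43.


L = lambda * W = 4.6 * 0.43 = 1.98

1.98


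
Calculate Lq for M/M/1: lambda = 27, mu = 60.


rho = 27/60; Lq = rho^2/(1-rho) = 0.37

0.37


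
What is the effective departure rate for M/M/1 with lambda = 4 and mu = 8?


For a stable queue (lambda < mu), throughput = lambda = 4 per hour

4 per hour


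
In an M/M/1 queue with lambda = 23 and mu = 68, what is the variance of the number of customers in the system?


rho = 23/68; Var(N) = rho/(1-rho)^2 = 0.77

0.77


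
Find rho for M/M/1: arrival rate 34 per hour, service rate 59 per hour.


rho = lambda/mu = 34/59 = 0.5763

0.5763


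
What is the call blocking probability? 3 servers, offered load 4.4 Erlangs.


B(N,A) = (A^N/N!) / sum(A^k/k!, k=0..N) with N=3, A=4.4 = 0.4849

0.4849


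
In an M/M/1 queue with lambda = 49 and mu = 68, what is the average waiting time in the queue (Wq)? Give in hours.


rho = 49/68; Wq = rho/(mu - lambda) = 0.0379 hours

0.0379 hours


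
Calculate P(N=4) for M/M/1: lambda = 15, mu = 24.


rho = 15/24; P(n) = (1-rho)*rho^n = (1-15/24)*(15/24)^4 = 0.0572

0.0572


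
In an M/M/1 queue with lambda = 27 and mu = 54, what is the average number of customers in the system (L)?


rho = 27/54; L = rho/(1-rho) = 1.0

1.0


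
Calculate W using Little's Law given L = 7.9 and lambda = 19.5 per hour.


W = L / lambda = 7.9 / 19.5 = 0.4051 hours

0.4051 hours


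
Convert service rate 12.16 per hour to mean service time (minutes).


Mean service time = 60/mu = 60/12.16 = 4.93 minutes

4.93 minutes


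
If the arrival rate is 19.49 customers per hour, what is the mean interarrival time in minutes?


Mean interarrival time = 60/lambda = 60/19.49 = 3.08 minutes

3.08 minutes


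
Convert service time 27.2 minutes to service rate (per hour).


mu = 60 / avg_service_time = 60 / 27.2 = 2.21 per hour

2.21 per hour


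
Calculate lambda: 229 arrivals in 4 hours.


lambda = total arrivals / time = 229 / 4 = 57.25 per hour

57.25 per hour


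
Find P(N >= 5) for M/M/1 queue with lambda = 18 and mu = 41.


P(N >= 5) = rho^5 = (18/41)^5 = 0.0163

0.0163


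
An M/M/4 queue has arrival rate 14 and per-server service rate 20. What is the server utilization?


rho = lambda/(c*mu) = 14/(4*20) = 0.175

0.175


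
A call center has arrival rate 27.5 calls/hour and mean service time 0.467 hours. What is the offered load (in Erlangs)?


Offered load a = lambda * E[S] = 27.5 * 0.467 = 12.84 Erlangs

12.84 Erlangs


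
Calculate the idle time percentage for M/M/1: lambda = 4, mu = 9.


Idle fraction = (1 - rho) * 100 = (1 - 4/9) * 100 = 55.6%

55.6%


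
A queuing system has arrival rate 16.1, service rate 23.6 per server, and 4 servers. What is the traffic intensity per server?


rho = lambda / (c * mu) = 16.1 / (4 * 23.6) = 0.1706

0.1706


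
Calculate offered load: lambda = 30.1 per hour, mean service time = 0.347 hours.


Offered load a = lambda * E[S] = 30.1 * 0.347 = 10.44 Erlangs

10.44 Erlangs


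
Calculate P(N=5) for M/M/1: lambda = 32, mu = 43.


rho = 32/43; P(n) = (1-rho)*rho^n = (1-32/43)*(32/43)^5 = 0.0584

0.0584


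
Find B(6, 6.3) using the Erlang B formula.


B(N,A) = (A^N/N!) / sum(A^k/k!, k=0..N) with N=6, A=6.3 = 0.2857

0.2857


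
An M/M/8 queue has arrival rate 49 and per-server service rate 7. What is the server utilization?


rho = lambda/(c*mu) = 49/(8*7) = 0.875

0.875


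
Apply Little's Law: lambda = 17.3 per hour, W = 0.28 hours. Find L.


L = lambda * W = 17.3 * 0.28 = 4.84

4.84


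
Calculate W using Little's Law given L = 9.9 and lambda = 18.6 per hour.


W = L / lambda = 9.9 / 18.6 = 0.5323 hours

0.5323 hours


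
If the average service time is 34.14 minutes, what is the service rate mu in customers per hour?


mu = 60 / avg_service_time = 60 / 34.14 = 1.76 per hour

1.76 per hour


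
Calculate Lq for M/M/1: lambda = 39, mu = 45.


rho = 39/45; Lq = rho^2/(1-rho) = 5.63

5.63


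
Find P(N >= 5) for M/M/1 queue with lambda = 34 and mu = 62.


P(N >= 5) = rho^5 = (34/62)^5 = 0.0496

0.0496


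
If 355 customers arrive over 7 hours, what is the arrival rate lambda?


lambda = total arrivals / time = 355 / 7 = 50.71 per hour

50.71 per hour


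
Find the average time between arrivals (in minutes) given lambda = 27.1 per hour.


Mean interarrival time = 60/lambda = 60/27.1 = 2.21 minutes

2.21 minutes


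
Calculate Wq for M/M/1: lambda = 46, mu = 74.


rho = 46/74; Wq = rho/(mu - lambda) = 0.0222 hours

0.0222 hours


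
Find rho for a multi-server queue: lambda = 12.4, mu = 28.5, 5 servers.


rho = lambda / (c * mu) = 12.4 / (5 * 28.5) = 0.087

0.087


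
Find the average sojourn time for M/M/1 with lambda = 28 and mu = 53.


W = 1/(mu - lambda) = 1/(53 - 28) = 0.04 hours

0.04 hours


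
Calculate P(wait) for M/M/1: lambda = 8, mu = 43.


P(wait) = rho = lambda/mu = 8/43 = 0.186

0.186


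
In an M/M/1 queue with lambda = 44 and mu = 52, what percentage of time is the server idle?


Idle fraction = (1 - rho) * 100 = (1 - 44/52) * 100 = 15.4%

15.4%


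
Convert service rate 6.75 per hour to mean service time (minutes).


Mean service time = 60/mu = 60/6.75 = 8.89 minutes

8.89 minutes


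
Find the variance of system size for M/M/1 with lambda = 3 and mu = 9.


rho = 3/9; Var(N) = rho/(1-rho)^2 = 0.75

0.75


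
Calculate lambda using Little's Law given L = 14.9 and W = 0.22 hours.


lambda = L / W = 14.9 / 0.22 = 67.73 per hour

67.73 per hour


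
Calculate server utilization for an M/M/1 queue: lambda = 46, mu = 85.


rho = lambda/mu = 46/85 = 0.5412

0.5412


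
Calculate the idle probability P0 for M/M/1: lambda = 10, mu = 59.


P0 = 1 - rho = 1 - 10/59 = 0.8305

0.8305


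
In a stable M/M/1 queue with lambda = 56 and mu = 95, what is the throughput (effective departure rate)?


For a stable queue (lambda < mu), throughput = lambda = 56 per hour

56 per hour


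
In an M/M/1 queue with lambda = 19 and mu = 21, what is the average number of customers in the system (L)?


rho = 19/21; L = rho/(1-rho) = 9.5

9.5


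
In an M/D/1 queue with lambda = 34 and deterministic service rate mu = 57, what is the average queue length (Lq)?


M/D/1: Lq = rho^2 / (2*(1-rho)) where rho = 34/57; Lq = 0.44

0.44


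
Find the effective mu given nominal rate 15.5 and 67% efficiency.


Effective rate = mu * efficiency = 15.5 * 0.67 = 10.39 per hour

10.39 per hour


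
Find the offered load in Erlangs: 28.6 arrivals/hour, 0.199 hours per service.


Offered load a = lambda * E[S] = 28.6 * 0.199 = 5.69 Erlangs

5.69 Erlangs


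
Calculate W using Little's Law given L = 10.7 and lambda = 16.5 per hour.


W = L / lambda = 10.7 / 16.5 = 0.6485 hours

0.6485 hours


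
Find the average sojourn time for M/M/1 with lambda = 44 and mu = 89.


W = 1/(mu - lambda) = 1/(89 - 44) = 0.0222 hours

0.0222 hours


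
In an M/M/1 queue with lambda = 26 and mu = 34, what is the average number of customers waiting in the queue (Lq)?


rho = 26/34; Lq = rho^2/(1-rho) = 2.49

2.49


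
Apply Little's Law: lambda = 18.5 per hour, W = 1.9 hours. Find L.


L = lambda * W = 18.5 * 1.9 = 35.15

35.15


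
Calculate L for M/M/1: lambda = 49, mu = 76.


rho = 49/76; L = rho/(1-rho) = 1.81

1.81


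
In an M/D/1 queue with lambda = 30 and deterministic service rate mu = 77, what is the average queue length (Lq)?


M/D/1: Lq = rho^2 / (2*(1-rho)) where rho = 30/77; Lq = 0.12

0.12


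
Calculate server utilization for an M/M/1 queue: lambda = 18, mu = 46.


rho = lambda/mu = 18/46 = 0.3913

0.3913


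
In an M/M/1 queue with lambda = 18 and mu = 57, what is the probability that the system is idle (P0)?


P0 = 1 - rho = 1 - 18/57 = 0.6842

0.6842


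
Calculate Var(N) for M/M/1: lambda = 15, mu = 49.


rho = 15/49; Var(N) = rho/(1-rho)^2 = 0.64

0.64


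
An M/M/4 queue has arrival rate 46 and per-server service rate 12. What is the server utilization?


rho = lambda/(c*mu) = 46/(4*12) = 0.9583

0.9583


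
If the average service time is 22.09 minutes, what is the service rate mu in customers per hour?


mu = 60 / avg_service_time = 60 / 22.09 = 2.72 per hour

2.72 per hour


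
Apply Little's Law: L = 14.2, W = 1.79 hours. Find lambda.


lambda = L / W = 14.2 / 1.79 = 7.93 per hour

7.93 per hour


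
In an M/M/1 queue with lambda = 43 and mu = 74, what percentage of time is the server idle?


Idle fraction = (1 - rho) * 100 = (1 - 43/74) * 100 = 41.9%

41.9%


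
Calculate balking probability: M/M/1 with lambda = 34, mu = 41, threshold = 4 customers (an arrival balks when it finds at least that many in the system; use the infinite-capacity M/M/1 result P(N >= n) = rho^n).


P(N >= 4) = rho^4 = (34/41)^4 = 0.4729

0.4729


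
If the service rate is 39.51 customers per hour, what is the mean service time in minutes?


Mean service time = 60/mu = 60/39.51 = 1.52 minutes

1.52 minutes


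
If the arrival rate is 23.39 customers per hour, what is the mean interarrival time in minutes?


Mean interarrival time = 60/lambda = 60/23.39 = 2.57 minutes

2.57 minutes


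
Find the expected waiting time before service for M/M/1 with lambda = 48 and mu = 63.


rho = 48/63; Wq = rho/(mu - lambda) = 0.0508 hours

0.0508 hours


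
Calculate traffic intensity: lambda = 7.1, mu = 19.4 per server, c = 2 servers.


rho = lambda / (c * mu) = 7.1 / (2 * 19.4) = 0.183

0.183


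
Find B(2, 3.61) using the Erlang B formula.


B(N,A) = (A^N/N!) / sum(A^k/k!, k=0..N) with N=2, A=3.61 = 0.5857

0.5857


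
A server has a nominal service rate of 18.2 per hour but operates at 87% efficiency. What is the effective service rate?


Effective rate = mu * efficiency = 18.2 * 0.87 = 15.83 per hour

15.83 per hour


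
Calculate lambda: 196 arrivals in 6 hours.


lambda = total arrivals / time = 196 / 6 = 32.67 per hour

32.67 per hour


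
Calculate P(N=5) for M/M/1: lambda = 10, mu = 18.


rho = 10/18; P(n) = (1-rho)*rho^n = (1-10/18)*(10/18)^5 = 0.0235

0.0235


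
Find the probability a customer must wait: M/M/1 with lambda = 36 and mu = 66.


P(wait) = rho = lambda/mu = 36/66 = 0.5455

0.5455


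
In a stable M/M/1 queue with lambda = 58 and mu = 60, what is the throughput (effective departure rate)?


For a stable queue (lambda < mu), throughput = lambda = 58 per hour

58 per hour


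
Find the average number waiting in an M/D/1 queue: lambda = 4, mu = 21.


M/D/1: Lq = rho^2 / (2*(1-rho)) where rho = 4/21; Lq = 0.02

0.02


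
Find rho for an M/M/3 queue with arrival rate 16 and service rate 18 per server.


rho = lambda/(c*mu) = 16/(3*18) = 0.2963

0.2963


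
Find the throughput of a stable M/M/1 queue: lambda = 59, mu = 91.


For a stable queue (lambda < mu), throughput = lambda = 59 per hour

59 per hour


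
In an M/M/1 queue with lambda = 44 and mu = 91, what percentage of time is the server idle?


Idle fraction = (1 - rho) * 100 = (1 - 44/91) * 100 = 51.6%

51.6%


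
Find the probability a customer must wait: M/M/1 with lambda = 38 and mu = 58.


P(wait) = rho = lambda/mu = 38/58 = 0.6552

0.6552


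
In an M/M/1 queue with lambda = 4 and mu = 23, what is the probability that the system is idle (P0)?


P0 = 1 - rho = 1 - 4/23 = 0.8261

0.8261


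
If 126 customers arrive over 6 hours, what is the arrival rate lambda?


lambda = total arrivals / time = 126 / 6 = 21.0 per hour

21.0 per hour


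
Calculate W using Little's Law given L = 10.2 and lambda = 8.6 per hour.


W = L / lambda = 10.2 / 8.6 = 1.186 hours

1.186 hours


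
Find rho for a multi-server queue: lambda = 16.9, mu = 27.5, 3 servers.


rho = lambda / (c * mu) = 16.9 / (3 * 27.5) = 0.2048

0.2048


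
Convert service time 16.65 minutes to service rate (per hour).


mu = 60 / avg_service_time = 60 / 16.65 = 3.6 per hour

3.6 per hour
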